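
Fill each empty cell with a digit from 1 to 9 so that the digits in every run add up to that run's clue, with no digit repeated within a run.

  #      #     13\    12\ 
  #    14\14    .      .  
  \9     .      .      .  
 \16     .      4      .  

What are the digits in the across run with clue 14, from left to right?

6, 8

Nothing is forced directly, so branch on R2C1, whose candidates are 5 or 6. If R2C1 = 6: then R3C1 would have to be in {3,5,7,9} for the 16 across but in {8} for the 14 down — contradiction. So R2C1 = 5.
R3C1 = 14 − 5 = 9 completes the 14 down.
R3C3 = 16 − 13 = 3 completes the 16 across.
R2C3 = 1: the only remaining digit allowed by both the 9 across and the 12 down.
R1C3 = 12 − 4 = 8 completes the 12 down.
R2C2 = 9 − 6 = 3 completes the 9 across.
R1C2 = 14 − 8 = 6 completes the 14 across.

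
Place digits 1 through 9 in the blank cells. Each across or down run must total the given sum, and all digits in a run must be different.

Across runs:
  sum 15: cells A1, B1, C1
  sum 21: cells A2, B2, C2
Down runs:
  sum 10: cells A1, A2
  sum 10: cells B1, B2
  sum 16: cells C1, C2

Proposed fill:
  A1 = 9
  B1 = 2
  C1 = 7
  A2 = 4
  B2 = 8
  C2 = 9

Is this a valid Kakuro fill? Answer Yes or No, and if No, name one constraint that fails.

No — the down run A1–A2 sums to 13, not 10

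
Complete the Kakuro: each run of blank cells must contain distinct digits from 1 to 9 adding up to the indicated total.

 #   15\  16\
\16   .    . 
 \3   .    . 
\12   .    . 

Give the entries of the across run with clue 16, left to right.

9 7

16 in 2 cells must be {7,9}; 3 in 2 cells must be {1,2}.
Nothing is forced directly, so branch on R2C1, whose candidates are 1 or 2. If R2C1 = 1: that forces R1C1 = 9, R1C2 = 7, after which R2C2 would have to be in {2} for the 3 across but in {1,3,4,5,6,8} for the 16 down — contradiction. So R2C1 = 2.
R2C2 = 3 − 2 = 1 completes the 3 across.
Nothing is forced directly, so branch on R1C1, whose candidates are 7 or 9. If R1C1 = 7: that forces R1C2 = 9, after which R3C1 would have to be in {3,4,5,7,8,9} for the 12 across but in {6} for the 15 down — contradiction. So R1C1 = 9.
R1C2 = 16 − 9 = 7 completes the 16 across.
R3C1 = 15 − 11 = 4 completes the 15 down.
R3C2 = 12 − 4 = 8 completes the 12 across.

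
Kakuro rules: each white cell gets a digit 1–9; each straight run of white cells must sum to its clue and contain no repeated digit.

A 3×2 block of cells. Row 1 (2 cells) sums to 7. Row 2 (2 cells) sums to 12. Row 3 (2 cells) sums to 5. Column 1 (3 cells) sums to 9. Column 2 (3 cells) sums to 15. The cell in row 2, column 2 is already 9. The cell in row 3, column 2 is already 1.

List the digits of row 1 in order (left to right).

2 5

(1,2) = 15 − 10 = 5 completes the 15 down.
(2,1) = 12 − 9 = 3 completes the 12 across.
(3,1) = 5 − 1 = 4 completes the 5 across.
(1,1) = 7 − 5 = 2 completes the 7 across.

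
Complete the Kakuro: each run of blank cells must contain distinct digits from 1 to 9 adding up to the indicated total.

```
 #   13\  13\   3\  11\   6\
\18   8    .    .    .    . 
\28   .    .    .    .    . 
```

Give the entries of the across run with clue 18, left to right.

8 4 1 3 2

3 in 2 cells must be {1,2}.
Given what's placed, R1C2 must be 4 to fit the 18 across and 13 down.
R2C1 = 13 − 8 = 5 completes the 13 down.
R2C2 = 13 − 4 = 9 completes the 13 down.
No cell is forced outright now. R1C4 can only be 2 or 3 (the digits allowed by both its 18 across and its 11 down). If R1C4 = 2: that forces R1C3 = 1, after which R1C5 would have to be in {3} for the 18 across but in {1,2,4,5} for the 6 down — contradiction. So R1C4 = 3.
R2C4 = 11 − 3 = 8 completes the 11 down.
R2C3 = 2: the only remaining digit allowed by both the 28 across and the 3 down.
R2C5 = 28 − 24 = 4 completes the 28 across.
R1C3 = 3 − 2 = 1 completes the 3 down.
R1C5 = 18 − 16 = 2 completes the 18 across.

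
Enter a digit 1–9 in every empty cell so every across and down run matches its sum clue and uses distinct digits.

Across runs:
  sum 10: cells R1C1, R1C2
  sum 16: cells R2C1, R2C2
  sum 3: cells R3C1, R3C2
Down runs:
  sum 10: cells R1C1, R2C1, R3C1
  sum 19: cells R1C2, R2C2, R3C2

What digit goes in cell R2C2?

16 in 2 cells must be {7,9}; 3 in 2 cells must be {1,2}.
The 16 across and the 10 down share only 7, so R2C1 = 7.
R2C2 = 16 − 7 = 9 completes the 16 across.
Given what's placed, R3C2 must be 2 to fit the 3 across and 19 down.
R1C2 = 19 − 11 = 8 completes the 19 down.
R3C1 = 3 − 2 = 1 completes the 3 across.
R1C1 = 10 − 8 = 2 completes the 10 across.

9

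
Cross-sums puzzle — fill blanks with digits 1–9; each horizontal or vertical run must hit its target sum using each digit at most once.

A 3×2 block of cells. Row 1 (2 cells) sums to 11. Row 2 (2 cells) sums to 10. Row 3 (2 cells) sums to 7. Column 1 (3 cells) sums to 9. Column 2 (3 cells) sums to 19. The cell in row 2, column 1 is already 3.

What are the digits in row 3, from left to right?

4 3

(2,2) = 10 − 3 = 7 completes the 10 across.
Nothing is forced directly, so branch on (3,2), whose candidates are 3 or 4. If (3,2) = 4: that forces (1,2) = 8, after which (3,1) would have to be in {3} for the 7 across but in {1,2,4,5} for the 9 down — contradiction. So (3,2) = 3.
(1,2) = 19 − 10 = 9 completes the 19 down.
(3,1) = 7 − 3 = 4 completes the 7 across.
(1,1) = 11 − 9 = 2 completes the 11 across.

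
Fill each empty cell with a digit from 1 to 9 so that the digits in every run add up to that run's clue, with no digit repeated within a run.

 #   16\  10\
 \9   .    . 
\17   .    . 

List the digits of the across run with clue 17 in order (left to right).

9, 8

17 in 2 cells must be {8,9}; 16 in 2 cells must be {7,9}.
The 9 across and the 16 down share only 7, so R1C1 = 7.
R1C2 = 9 − 7 = 2 completes the 9 across.
R2C1 = 16 − 7 = 9 completes the 16 down.
R2C2 = 17 − 9 = 8 completes the 17 across.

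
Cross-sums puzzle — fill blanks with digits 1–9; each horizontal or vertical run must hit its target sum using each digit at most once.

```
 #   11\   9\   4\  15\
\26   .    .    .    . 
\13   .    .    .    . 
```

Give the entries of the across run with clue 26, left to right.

4 in 2 cells must be {1,3}.
Only 3 fits R1C3 under both its across sum 26 and down sum 4.
R2C3 = 4 − 3 = 1 completes the 4 down.
Nothing is forced directly, so branch on R1C2, whose candidates are 6 or 8. If R1C2 = 8: then R2C2 would have to be in {2,3,4,5,6,7} for the 13 across but in {1} for the 9 down — contradiction. So R1C2 = 6.
R2C2 = 9 − 6 = 3 completes the 9 down.
R2C4 = 7: the only remaining digit allowed by both the 13 across and the 15 down.
R1C4 = 15 − 7 = 8 completes the 15 down.
R2C1 = 13 − 11 = 2 completes the 13 across.
R1C1 = 26 − 17 = 9 completes the 26 across.

9 6 3 8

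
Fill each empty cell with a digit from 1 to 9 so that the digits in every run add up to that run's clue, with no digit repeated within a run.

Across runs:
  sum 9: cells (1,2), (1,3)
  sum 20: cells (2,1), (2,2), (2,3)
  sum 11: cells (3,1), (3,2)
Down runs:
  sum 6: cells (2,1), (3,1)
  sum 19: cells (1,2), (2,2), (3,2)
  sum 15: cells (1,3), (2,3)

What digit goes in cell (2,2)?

Nothing is forced directly, so branch on (2,1), whose candidates are 4 or 5. If (2,1) = 5: then (3,1) would have to be in {2,3,4,5,6,7,8,9} for the 11 across but in {1} for the 6 down — contradiction. So (2,1) = 4.
(3,1) = 6 − 4 = 2 completes the 6 down.
(3,2) = 11 − 2 = 9 completes the 11 across.
(2,2) = 7: the only remaining digit allowed by both the 20 across and the 19 down.
(2,3) = 20 − 11 = 9 completes the 20 across.
(1,2) = 19 − 16 = 3 completes the 19 down.
(1,3) = 9 − 3 = 6 completes the 9 across.

7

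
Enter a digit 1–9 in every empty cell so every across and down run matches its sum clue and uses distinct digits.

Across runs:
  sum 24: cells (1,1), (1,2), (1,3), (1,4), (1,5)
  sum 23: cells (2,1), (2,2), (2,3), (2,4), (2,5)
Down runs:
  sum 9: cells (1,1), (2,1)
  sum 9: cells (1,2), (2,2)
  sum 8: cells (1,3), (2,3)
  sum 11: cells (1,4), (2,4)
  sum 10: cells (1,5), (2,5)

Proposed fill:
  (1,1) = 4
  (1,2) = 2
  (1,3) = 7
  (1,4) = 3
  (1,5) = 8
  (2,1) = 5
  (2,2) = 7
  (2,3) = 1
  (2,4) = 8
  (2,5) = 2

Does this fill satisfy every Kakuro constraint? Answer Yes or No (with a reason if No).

Yes

Across: 4+2+7+3+8=24; 5+7+1+8+2=23. Down: 4+5=9; 2+7=9; 7+1=8; 3+8=11; 8+2=10. No digit repeats within any run.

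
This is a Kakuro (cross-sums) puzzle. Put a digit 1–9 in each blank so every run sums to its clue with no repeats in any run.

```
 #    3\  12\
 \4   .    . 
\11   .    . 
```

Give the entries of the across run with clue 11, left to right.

2 9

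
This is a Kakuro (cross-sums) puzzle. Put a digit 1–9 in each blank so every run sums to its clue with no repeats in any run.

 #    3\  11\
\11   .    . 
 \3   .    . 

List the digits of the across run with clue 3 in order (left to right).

3 in 2 cells must be {1,2}.
The 11 across and the 3 down share only 2, so R1C1 = 2.
R1C2 = 11 − 2 = 9 completes the 11 across.
R2C1 = 3 − 2 = 1 completes the 3 down.
R2C2 = 3 − 1 = 2 completes the 3 across.

1, 2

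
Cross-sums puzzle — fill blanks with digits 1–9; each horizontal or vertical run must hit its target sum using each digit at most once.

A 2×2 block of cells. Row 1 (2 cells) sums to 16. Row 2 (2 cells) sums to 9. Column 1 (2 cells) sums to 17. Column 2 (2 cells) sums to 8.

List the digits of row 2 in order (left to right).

16 in 2 cells must be {7,9}; 17 in 2 cells must be {8,9}.
The 16 across and the 17 down share only 9, so (1,1) = 9.
(1,2) = 16 − 9 = 7 completes the 16 across.
(2,1) = 17 − 9 = 8 completes the 17 down.
(2,2) = 9 − 8 = 1 completes the 9 across.

8, 1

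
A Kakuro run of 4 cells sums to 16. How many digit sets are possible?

4 distinct digits from 1–9 sum between 10 and 30.

8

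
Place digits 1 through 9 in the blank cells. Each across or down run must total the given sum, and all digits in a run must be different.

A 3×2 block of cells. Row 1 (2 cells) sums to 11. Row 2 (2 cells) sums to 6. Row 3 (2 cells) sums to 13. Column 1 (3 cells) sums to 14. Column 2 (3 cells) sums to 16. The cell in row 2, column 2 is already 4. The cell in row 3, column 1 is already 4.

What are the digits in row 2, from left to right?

2 4

(2,1) = 6 − 4 = 2 completes the 6 across.
(3,2) = 13 − 4 = 9 completes the 13 across.
(1,1) = 14 − 6 = 8 completes the 14 down.
(1,2) = 11 − 8 = 3 completes the 11 across.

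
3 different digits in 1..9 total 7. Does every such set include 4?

The only way to make 7 from 3 distinct digits is {1,2,4}, which contains 4.

Yes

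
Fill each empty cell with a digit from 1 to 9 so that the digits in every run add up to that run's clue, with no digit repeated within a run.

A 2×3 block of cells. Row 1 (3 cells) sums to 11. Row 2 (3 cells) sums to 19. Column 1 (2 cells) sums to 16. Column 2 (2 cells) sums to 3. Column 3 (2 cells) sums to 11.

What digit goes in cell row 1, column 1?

7

16 in 2 cells must be {7,9}; 3 in 2 cells must be {1,2}.
The 11 across and the 16 down share only 7, so (1,1) = 7.
Given what's placed, (1,2) must be 1 to fit the 11 across and 3 down.
(1,3) = 11 − 8 = 3 completes the 11 across.
(2,1) = 16 − 7 = 9 completes the 16 down.
(2,2) = 3 − 1 = 2 completes the 3 down.
(2,3) = 19 − 11 = 8 completes the 19 across.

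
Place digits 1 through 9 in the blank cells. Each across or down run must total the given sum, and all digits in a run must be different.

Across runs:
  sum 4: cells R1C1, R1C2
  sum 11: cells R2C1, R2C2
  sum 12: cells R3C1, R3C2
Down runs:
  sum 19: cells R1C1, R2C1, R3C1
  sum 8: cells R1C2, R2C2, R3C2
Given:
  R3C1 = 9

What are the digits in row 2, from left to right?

7, 4

4 in 2 cells must be {1,3}.
R1C1 = 3: the only remaining digit allowed by both the 4 across and the 19 down.
R1C2 = 4 − 3 = 1 completes the 4 across.
R2C1 = 19 − 12 = 7 completes the 19 down.
R2C2 = 11 − 7 = 4 completes the 11 across.
R3C2 = 12 − 9 = 3 completes the 12 across.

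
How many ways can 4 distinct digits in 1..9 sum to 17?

4 distinct digits from 1–9 sum between 10 and 30.

9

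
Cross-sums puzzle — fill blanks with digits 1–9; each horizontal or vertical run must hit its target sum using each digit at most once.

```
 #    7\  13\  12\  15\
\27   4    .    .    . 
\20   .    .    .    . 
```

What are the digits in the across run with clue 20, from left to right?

R2C1 = 7 − 4 = 3 completes the 7 down.
No cell is forced outright now. R1C3 can only be 8 or 9 (the digits allowed by both its 27 across and its 12 down). If R1C3 = 9: then R2C3 would have to be in {1,2,4,5,6,7,8,9} for the 20 across but in {3} for the 12 down — contradiction. So R1C3 = 8.
R2C3 = 12 − 8 = 4 completes the 12 down.
Nothing is forced directly, so branch on R1C2, whose candidates are 6 or 9. If R1C2 = 9: that forces R1C4 = 6, after which R2C2 would have to be in {5,6,7,8} for the 20 across but in {4} for the 13 down — contradiction. So R1C2 = 6.
R1C4 = 27 − 18 = 9 completes the 27 across.
R2C2 = 13 − 6 = 7 completes the 13 down.
R2C4 = 20 − 14 = 6 completes the 20 across.

3 7 4 6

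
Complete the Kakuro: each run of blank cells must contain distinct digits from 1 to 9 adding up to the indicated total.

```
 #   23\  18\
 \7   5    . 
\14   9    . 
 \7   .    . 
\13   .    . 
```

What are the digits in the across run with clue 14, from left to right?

9, 5

R1C2 = 7 − 5 = 2 completes the 7 across.
R2C2 = 14 − 9 = 5 completes the 14 across.
No cell is forced outright now. R3C2 can only be 3 or 4 (the digits allowed by both its 7 across and its 18 down). If R3C2 = 3: then R3C1 would have to be in {4} for the 7 across but in {1,2,3,6,7,8} for the 23 down — contradiction. So R3C2 = 4.
R3C1 = 7 − 4 = 3 completes the 7 across.
R4C1 = 23 − 17 = 6 completes the 23 down.
R4C2 = 13 − 6 = 7 completes the 13 across.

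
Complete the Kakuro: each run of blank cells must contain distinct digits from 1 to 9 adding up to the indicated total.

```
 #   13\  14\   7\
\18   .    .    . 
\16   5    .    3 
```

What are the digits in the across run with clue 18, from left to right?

8 6 4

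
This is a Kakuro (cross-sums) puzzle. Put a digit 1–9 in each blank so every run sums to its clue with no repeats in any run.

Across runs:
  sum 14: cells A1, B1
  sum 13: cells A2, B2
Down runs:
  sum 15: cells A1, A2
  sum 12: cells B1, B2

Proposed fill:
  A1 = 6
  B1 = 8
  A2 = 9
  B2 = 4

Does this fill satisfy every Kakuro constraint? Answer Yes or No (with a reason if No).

Across: 6+8=14; 9+4=13. Down: 6+9=15; 8+4=12. No digit repeats within any run.

Yes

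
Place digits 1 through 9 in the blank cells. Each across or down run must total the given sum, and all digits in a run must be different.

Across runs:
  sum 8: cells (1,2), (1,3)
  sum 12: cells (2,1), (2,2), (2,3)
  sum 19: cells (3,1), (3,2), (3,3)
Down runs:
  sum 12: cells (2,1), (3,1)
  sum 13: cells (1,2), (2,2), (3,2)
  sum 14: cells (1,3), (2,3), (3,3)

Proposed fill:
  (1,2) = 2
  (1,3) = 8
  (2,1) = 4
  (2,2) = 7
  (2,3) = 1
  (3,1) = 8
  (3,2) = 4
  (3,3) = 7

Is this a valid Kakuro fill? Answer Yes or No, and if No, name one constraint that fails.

No — the down run (1,3)–(3,3) sums to 16, not 14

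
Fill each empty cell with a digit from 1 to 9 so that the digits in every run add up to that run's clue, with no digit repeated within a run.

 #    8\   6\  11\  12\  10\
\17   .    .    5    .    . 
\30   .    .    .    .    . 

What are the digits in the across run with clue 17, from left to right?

Given what's placed, R1C4 must be 3 to fit the 17 across and 12 down.
R2C3 = 11 − 5 = 6 completes the 11 down.
R2C4 = 12 − 3 = 9 completes the 12 down.
Nothing is forced directly, so branch on R1C2, whose candidates are 1 or 2. If R1C2 = 2: that forces R2C2 = 4, R2C1 = 3, R2C5 = 8, after which R1C1 would have to be in {1,6} for the 17 across but in {5} for the 8 down — contradiction. So R1C2 = 1.
R2C2 = 6 − 1 = 5 completes the 6 down.
Nothing is forced directly, so branch on R1C1, whose candidates are 2 or 6. If R1C1 = 2: that forces R1C5 = 6, after which R2C1 would have to be in {2,3,7,8} for the 30 across but in {6} for the 8 down — contradiction. So R1C1 = 6.
R1C5 = 17 − 15 = 2 completes the 17 across.

6 1 5 3 2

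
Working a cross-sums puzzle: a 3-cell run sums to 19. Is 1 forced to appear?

No

Counterexample: {2,8,9} sums to 19 without using 1.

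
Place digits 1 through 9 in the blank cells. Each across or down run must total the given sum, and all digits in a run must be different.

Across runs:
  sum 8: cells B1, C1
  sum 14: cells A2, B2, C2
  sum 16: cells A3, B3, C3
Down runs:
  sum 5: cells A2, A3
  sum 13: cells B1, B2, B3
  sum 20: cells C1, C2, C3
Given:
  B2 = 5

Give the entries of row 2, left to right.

1 5 8

No cell is forced outright now. A2 can only be 1 or 2 or 3 (the digits allowed by both its 14 across and its 5 down). If A2 = 2: that forces C2 = 7, A3 = 3, C1 = 5, C3 = 8, after which B1 would have to be in {3} for the 8 across but in {1,2,6,7} for the 13 down — contradiction. If A2 = 3: that forces C2 = 6, A3 = 2, B3 = 6, after which C3 would have to be in {8} for the 16 across but in {5,9} for the 20 down — contradiction. So A2 = 1.
C2 = 14 − 6 = 8 completes the 14 across.
A3 = 5 − 1 = 4 completes the 5 down.
Given what's placed, B3 must be 7 to fit the 16 across and 13 down.
C3 = 16 − 11 = 5 completes the 16 across.
B1 = 13 − 12 = 1 completes the 13 down.
C1 = 8 − 1 = 7 completes the 8 across.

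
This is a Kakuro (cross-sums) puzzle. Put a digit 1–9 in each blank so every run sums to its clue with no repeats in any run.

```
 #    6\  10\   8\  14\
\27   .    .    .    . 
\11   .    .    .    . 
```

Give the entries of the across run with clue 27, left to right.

5 7 6 9

11 in 4 cells must be {1,2,3,5}.
Only 5 fits R2C4 under both its across sum 11 and down sum 14.
R1C4 = 14 − 5 = 9 completes the 14 down.
Nothing is forced directly, so branch on R1C1, whose candidates are 4 or 5. If R1C1 = 4: that forces R1C3 = 6, R2C1 = 2, after which R2C3 would have to be in {1,3} for the 11 across but in {2} for the 8 down — contradiction. So R1C1 = 5.
R2C1 = 6 − 5 = 1 completes the 6 down.
No cell is forced outright now. R2C2 can only be 2 or 3 (the digits allowed by both its 11 across and its 10 down). If R2C2 = 2: then R1C2 would have to be in {6,7} for the 27 across but in {8} for the 10 down — contradiction. So R2C2 = 3.
R1C2 = 10 − 3 = 7 completes the 10 down.
R1C3 = 27 − 21 = 6 completes the 27 across.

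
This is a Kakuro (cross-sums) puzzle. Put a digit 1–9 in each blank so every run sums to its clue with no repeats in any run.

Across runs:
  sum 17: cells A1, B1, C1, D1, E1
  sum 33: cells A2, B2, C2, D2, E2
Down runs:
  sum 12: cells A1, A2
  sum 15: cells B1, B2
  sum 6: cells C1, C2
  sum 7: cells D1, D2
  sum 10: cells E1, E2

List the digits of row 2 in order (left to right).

7, 9, 5, 4, 8

Nothing is forced directly, so branch on C2, whose candidates are 4 or 5. If C2 = 4: that forces C1 = 2, D2 = 5, after which D1 would have to be in {1,3,4,5,6,7} for the 17 across but in {2} for the 7 down — contradiction. So C2 = 5.
C1 = 6 − 5 = 1 completes the 6 down.
Given what's placed, D2 must be 4 to fit the 33 across and 7 down.
D1 = 7 − 4 = 3 completes the 7 down.
No cell is forced outright now. B1 can only be 6 or 7 (the digits allowed by both its 17 across and its 15 down). If B1 = 7: that forces A1 = 4, E1 = 2, A2 = 8, after which B2 would have to be in {7,9} for the 33 across but in {8} for the 15 down — contradiction. So B1 = 6.
Given what's placed, A1 must be 5 to fit the 17 across and 12 down.
E1 = 17 − 15 = 2 completes the 17 across.
A2 = 12 − 5 = 7 completes the 12 down.
B2 = 15 − 6 = 9 completes the 15 down.
E2 = 33 − 25 = 8 completes the 33 across.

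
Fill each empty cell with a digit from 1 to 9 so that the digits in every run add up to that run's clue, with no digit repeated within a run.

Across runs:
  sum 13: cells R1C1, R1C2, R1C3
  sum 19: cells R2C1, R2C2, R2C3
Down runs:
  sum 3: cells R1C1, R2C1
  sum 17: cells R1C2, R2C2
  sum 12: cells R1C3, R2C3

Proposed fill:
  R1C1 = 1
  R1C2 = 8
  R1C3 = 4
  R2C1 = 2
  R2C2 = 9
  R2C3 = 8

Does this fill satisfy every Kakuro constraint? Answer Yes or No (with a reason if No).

Across: 1+8+4=13; 2+9+8=19. Down: 1+2=3; 8+9=17; 4+8=12. No digit repeats within any run.

Yes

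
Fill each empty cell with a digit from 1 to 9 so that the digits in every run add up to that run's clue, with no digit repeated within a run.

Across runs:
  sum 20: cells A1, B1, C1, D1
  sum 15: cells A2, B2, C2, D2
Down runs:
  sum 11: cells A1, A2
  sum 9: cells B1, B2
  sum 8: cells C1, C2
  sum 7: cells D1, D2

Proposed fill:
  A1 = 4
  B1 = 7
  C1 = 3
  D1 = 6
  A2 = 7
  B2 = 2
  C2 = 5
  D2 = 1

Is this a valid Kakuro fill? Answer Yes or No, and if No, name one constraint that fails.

Across: 4+7+3+6=20; 7+2+5+1=15. Down: 4+7=11; 7+2=9; 3+5=8; 6+1=7. No digit repeats within any run.

Yes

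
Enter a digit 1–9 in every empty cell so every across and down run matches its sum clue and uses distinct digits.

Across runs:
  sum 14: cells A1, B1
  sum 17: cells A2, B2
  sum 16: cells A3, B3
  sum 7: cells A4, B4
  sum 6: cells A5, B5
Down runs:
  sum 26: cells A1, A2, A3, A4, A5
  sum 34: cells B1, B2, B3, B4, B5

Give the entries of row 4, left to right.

1 6

17 in 2 cells must be {8,9}; 16 in 2 cells must be {7,9}; 34 in 5 cells must be {4,6,7,8,9}.
Only 4 fits B5 under both its across sum 6 and down sum 34.
Given what's placed, B4 must be 6 to fit the 7 across and 34 down.
A5 = 6 − 4 = 2 completes the 6 across.
A4 = 7 − 6 = 1 completes the 7 across.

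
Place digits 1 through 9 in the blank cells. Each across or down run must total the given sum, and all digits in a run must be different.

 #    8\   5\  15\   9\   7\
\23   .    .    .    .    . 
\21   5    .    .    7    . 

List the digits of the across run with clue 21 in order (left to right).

R1C1 = 8 − 5 = 3 completes the 8 down.
R1C4 = 9 − 7 = 2 completes the 9 down.
Given what's placed, R2C3 must be 6 to fit the 21 across and 15 down.
R1C3 = 15 − 6 = 9 completes the 15 down.
No cell is forced outright now. R1C2 can only be 1 or 4 (the digits allowed by both its 23 across and its 5 down). If R1C2 = 1: then R1C5 would have to be in {8} for the 23 across but in {1,2,3,4,5,6} for the 7 down — contradiction. So R1C2 = 4.
R1C5 = 23 − 18 = 5 completes the 23 across.
R2C2 = 5 − 4 = 1 completes the 5 down.
R2C5 = 21 − 19 = 2 completes the 21 across.

5 1 6 7 2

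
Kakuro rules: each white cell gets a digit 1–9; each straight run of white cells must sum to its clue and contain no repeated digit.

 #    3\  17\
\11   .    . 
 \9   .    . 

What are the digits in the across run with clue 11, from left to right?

3 in 2 cells must be {1,2}; 17 in 2 cells must be {8,9}.
The 11 across and the 3 down share only 2, so R1C1 = 2.
R1C2 = 11 − 2 = 9 completes the 11 across.
R2C1 = 3 − 2 = 1 completes the 3 down.
R2C2 = 9 − 1 = 8 completes the 9 across.

2 9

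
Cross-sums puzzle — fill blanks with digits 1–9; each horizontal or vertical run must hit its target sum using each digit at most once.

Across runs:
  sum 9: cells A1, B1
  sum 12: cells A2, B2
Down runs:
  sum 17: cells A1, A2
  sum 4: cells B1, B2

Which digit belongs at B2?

3

17 in 2 cells must be {8,9}; 4 in 2 cells must be {1,3}.
The 9 across and the 17 down share only 8, so A1 = 8.
B1 = 9 − 8 = 1 completes the 9 across.
A2 = 17 − 8 = 9 completes the 17 down.
B2 = 12 − 9 = 3 completes the 12 across.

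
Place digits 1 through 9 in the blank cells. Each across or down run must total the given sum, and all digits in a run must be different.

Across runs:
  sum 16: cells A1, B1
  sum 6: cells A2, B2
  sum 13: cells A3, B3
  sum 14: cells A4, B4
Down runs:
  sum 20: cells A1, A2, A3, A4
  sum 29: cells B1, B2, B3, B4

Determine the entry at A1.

16 in 2 cells must be {7,9}; 29 in 4 cells must be {5,7,8,9}.
Only 5 fits B2 under both its across sum 6 and down sum 29.
A2 = 6 − 5 = 1 completes the 6 across.
Nothing is forced directly, so branch on A1, whose candidates are 7 or 9. If A1 = 7: that forces B1 = 9, B4 = 8, B3 = 7, after which A4 would have to be in {6} for the 14 across but in {3,4,8,9} for the 20 down — contradiction. So A1 = 9.

9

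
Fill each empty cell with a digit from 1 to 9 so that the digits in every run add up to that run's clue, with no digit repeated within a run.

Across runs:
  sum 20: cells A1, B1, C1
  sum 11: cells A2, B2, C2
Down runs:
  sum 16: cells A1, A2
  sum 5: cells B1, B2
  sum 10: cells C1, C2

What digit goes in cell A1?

16 in 2 cells must be {7,9}.
The 11 across and the 16 down share only 7, so A2 = 7.
A1 = 16 − 7 = 9 completes the 16 down.
Nothing is forced directly, so branch on B2, whose candidates are 1 or 3. If B2 = 3: then B1 would have to be in {3,4,5,6,7,8} for the 20 across but in {2} for the 5 down — contradiction. So B2 = 1.
B1 = 5 − 1 = 4 completes the 5 down.
C1 = 20 − 13 = 7 completes the 20 across.
C2 = 11 − 8 = 3 completes the 11 across.

9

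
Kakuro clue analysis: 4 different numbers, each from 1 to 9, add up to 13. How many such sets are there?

4 distinct digits from 1–9 sum between 10 and 30.
Enumerating: {1,2,3,7}, {1,2,4,6}, {1,3,4,5}.

3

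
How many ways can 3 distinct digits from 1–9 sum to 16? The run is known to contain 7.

3

3 distinct digits from 1–9 sum between 6 and 24.
Keeping only sets containing 7.
Enumerating: {1,7,8}, {3,6,7}, {4,5,7}.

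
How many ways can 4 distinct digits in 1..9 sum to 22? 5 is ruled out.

6

4 distinct digits from 1–9 sum between 10 and 30.
Dropping sets that contain 5.
Enumerating: {1,4,8,9}, {1,6,7,8}, {2,3,8,9}, {2,4,7,9}, {3,4,6,9}, {3,4,7,8}.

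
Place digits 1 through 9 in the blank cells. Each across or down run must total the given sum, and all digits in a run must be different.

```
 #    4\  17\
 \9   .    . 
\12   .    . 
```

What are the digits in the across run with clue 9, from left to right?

4 in 2 cells must be {1,3}; 17 in 2 cells must be {8,9}.
The 9 across and the 17 down share only 8, so R1C2 = 8.
The 12 across and the 4 down share only 3, so R2C1 = 3.
R2C2 = 12 − 3 = 9 completes the 12 across.
R1C1 = 9 − 8 = 1 completes the 9 across.

1 8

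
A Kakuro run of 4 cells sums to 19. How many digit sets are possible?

4 distinct digits from 1–9 sum between 10 and 30.

11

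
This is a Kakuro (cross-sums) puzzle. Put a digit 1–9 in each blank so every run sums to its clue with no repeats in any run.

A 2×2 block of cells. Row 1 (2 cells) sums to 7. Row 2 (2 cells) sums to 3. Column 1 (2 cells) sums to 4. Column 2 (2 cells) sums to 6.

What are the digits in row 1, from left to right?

3 in 2 cells must be {1,2}; 4 in 2 cells must be {1,3}.
The 3 across and the 4 down share only 1, so (2,1) = 1.
(2,2) = 3 − 1 = 2 completes the 3 across.
(1,1) = 4 − 1 = 3 completes the 4 down.
(1,2) = 7 − 3 = 4 completes the 7 across.

3 4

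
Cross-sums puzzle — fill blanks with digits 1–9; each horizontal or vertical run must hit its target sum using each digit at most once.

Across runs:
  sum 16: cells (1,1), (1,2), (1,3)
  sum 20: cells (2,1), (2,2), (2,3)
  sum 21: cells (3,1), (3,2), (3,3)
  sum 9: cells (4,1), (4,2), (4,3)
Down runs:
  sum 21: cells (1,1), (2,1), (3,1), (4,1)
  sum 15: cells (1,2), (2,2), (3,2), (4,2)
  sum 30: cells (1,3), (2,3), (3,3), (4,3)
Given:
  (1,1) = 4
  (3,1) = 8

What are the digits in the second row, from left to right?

7, 5, 8

30 in 4 cells must be {6,7,8,9}.
(4,3) = 6: only digit in both the 9-across and 30-down candidate sets.
Given what's placed, (4,1) must be 2 to fit the 9 across and 21 down.
(4,2) = 9 − 8 = 1 completes the 9 across.
(2,1) = 21 − 14 = 7 completes the 21 down.
Nothing is forced directly, so branch on (1,3), whose candidates are 7 or 9. If (1,3) = 7: that forces (1,2) = 5, after which (2,2) would have to be in {4,5,8,9} for the 20 across but in {2,3,6,7} for the 15 down — contradiction. So (1,3) = 9.
(1,2) = 16 − 13 = 3 completes the 16 across.
Given what's placed, (2,3) must be 8 to fit the 20 across and 30 down.
(3,3) = 30 − 23 = 7 completes the 30 down.
(2,2) = 20 − 15 = 5 completes the 20 across.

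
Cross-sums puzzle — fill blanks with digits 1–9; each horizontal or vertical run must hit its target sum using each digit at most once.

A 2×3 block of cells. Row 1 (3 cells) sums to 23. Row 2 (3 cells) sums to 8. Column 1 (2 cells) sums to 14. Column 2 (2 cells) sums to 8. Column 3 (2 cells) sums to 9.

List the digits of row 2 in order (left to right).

5 2 1

23 in 3 cells must be {6,8,9}.
The 23 across and the 8 down share only 6, so (1,2) = 6.
Given what's placed, (1,3) must be 8 to fit the 23 across and 9 down.
(2,1) = 5: only digit in both the 8-across and 14-down candidate sets.
(2,2) = 8 − 6 = 2 completes the 8 down.
(2,3) = 8 − 7 = 1 completes the 8 across.
(1,1) = 23 − 14 = 9 completes the 23 across.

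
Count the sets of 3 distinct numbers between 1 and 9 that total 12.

3 distinct digits from 1–9 sum between 6 and 24.

7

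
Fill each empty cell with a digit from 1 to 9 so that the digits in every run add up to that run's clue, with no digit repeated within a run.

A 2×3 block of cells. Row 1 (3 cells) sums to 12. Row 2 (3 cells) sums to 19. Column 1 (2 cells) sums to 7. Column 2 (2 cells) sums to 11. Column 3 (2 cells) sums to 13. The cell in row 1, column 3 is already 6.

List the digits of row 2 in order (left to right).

3, 9, 7

(2,3) = 13 − 6 = 7 completes the 13 down.
Nothing is forced directly, so branch on (2,1), whose candidates are 3 or 4. If (2,1) = 4: then (1,1) would have to be in {1,2,4,5} for the 12 across but in {3} for the 7 down — contradiction. So (2,1) = 3.
(1,1) = 7 − 3 = 4 completes the 7 down.
(1,2) = 12 − 10 = 2 completes the 12 across.
(2,2) = 19 − 10 = 9 completes the 19 across.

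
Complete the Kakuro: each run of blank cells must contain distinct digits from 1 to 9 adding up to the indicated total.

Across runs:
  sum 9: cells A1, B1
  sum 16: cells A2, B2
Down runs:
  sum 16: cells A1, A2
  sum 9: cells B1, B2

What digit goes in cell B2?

16 in 2 cells must be {7,9}.
The 9 across and the 16 down share only 7, so A1 = 7.
B1 = 9 − 7 = 2 completes the 9 across.
A2 = 16 − 7 = 9 completes the 16 down.
B2 = 16 − 9 = 7 completes the 16 across.

7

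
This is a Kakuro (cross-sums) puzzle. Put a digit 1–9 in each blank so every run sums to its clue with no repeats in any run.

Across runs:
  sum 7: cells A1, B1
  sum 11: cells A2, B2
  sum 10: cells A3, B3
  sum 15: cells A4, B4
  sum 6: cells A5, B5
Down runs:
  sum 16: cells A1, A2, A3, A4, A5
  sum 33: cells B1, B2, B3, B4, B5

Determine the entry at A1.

16 in 5 cells must be {1,2,3,4,6}.
Only 6 fits A4 under both its across sum 15 and down sum 16.
B4 = 15 − 6 = 9 completes the 15 across.
Nothing is forced directly, so branch on B5, whose candidates are 4 or 5. If B5 = 4: that forces B1 = 5, A5 = 2, after which A1 would have to be in {2} for the 7 across but in {1,3,4} for the 16 down — contradiction. So B5 = 5.
B1 = 4: the only remaining digit allowed by both the 7 across and the 33 down.
A5 = 6 − 5 = 1 completes the 6 across.
A1 = 7 − 4 = 3 completes the 7 across.

3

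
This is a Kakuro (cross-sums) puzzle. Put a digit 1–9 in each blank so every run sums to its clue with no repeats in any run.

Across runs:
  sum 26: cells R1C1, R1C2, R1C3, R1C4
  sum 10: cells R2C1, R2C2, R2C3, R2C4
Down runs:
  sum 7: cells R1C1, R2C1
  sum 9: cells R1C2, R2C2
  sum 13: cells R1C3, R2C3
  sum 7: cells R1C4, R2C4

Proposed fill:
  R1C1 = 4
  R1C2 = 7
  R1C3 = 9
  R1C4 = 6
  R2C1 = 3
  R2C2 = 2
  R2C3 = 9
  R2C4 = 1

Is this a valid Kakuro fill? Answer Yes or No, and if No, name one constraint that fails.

No — the across run R2C1–R2C4 sums to 15, not 10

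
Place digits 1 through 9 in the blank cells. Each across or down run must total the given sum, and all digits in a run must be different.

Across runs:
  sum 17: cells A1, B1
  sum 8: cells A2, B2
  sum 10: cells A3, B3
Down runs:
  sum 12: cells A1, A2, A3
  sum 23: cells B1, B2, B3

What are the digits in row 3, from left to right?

1, 9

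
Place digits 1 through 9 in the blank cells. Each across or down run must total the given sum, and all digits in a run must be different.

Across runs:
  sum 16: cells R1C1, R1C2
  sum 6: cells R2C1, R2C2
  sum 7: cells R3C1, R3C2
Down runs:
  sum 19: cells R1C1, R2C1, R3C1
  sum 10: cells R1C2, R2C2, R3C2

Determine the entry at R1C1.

16 in 2 cells must be {7,9}.
The 16 across and the 10 down share only 7, so R1C2 = 7.
R1C1 = 16 − 7 = 9 completes the 16 across.
Nothing is forced directly, so branch on R2C1, whose candidates are 2 or 4. If R2C1 = 2: then R2C2 would have to be in {4} for the 6 across but in {1,2} for the 10 down — contradiction. So R2C1 = 4.
R2C2 = 6 − 4 = 2 completes the 6 across.
R3C1 = 19 − 13 = 6 completes the 19 down.
R3C2 = 7 − 6 = 1 completes the 7 across.

9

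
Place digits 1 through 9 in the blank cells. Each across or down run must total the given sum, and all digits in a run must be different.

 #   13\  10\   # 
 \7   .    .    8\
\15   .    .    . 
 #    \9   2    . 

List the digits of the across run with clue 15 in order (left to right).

9 5 1

R3C3 = 9 − 2 = 7 completes the 9 across.
R2C3 = 8 − 7 = 1 completes the 8 down.
R2C2 = 5: the only remaining digit allowed by both the 15 across and the 10 down.
R1C2 = 10 − 7 = 3 completes the 10 down.
R2C1 = 15 − 6 = 9 completes the 15 across.
R1C1 = 7 − 3 = 4 completes the 7 across.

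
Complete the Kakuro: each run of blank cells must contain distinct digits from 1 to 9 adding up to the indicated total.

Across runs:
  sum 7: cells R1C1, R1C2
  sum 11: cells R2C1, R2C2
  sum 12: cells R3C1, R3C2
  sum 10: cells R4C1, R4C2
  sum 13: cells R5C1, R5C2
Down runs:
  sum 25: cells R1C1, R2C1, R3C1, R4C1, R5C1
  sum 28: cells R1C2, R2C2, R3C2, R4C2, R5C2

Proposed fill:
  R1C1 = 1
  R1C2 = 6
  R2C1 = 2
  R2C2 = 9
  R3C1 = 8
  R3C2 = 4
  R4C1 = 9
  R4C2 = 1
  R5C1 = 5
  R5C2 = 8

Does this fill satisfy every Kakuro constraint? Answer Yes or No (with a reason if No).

Yes

Across: 1+6=7; 2+9=11; 8+4=12; 9+1=10; 5+8=13. Down: 1+2+8+9+5=25; 6+9+4+1+8=28. No digit repeats within any run.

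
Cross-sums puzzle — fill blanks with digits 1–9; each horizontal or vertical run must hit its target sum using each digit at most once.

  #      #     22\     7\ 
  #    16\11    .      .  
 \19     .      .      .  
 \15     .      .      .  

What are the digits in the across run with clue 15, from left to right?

16 in 2 cells must be {7,9}; 7 in 3 cells must be {1,2,4}.
Nothing is forced directly, so branch on R2C1, whose candidates are 7 or 9. If R2C1 = 9: that forces R3C1 = 7, R3C3 = 2, R1C3 = 4, after which R2C3 would have to be in {2,3,4,6,7,8} for the 19 across but in {1} for the 7 down — contradiction. So R2C1 = 7.
Given what's placed, R2C3 must be 4 to fit the 19 across and 7 down.
R3C1 = 16 − 7 = 9 completes the 16 down.
R3C2 = 5: the only remaining digit allowed by both the 15 across and the 22 down.
R3C3 = 15 − 14 = 1 completes the 15 across.

9 5 1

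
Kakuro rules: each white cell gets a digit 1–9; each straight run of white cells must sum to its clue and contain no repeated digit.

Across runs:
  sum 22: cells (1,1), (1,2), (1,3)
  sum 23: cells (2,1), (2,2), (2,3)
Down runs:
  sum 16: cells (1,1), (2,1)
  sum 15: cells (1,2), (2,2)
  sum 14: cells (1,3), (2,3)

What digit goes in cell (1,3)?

6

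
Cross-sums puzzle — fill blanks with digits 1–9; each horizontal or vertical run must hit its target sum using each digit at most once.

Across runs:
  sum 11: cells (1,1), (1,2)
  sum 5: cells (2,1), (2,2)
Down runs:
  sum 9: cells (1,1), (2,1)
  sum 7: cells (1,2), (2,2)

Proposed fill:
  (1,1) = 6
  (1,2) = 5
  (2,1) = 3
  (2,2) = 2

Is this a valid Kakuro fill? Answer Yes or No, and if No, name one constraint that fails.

Yes

Across: 6+5=11; 3+2=5. Down: 6+3=9; 5+2=7. No digit repeats within any run.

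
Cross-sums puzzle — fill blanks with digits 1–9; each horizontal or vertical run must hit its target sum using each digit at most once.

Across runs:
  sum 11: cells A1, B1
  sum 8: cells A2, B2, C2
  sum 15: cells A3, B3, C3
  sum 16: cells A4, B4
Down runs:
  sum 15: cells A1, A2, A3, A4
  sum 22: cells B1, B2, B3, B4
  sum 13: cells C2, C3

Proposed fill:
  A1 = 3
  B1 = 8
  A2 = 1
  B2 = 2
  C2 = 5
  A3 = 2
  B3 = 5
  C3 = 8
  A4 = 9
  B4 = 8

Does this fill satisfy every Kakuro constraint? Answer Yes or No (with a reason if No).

No — the down run B1–B4 sums to 23, not 22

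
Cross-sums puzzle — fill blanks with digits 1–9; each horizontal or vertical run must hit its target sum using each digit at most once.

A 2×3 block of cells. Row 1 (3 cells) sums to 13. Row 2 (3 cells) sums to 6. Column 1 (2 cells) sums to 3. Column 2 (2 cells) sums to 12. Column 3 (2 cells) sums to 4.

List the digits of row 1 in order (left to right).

1, 9, 3

6 in 3 cells must be {1,2,3}; 3 in 2 cells must be {1,2}; 4 in 2 cells must be {1,3}.
The 6 across and the 12 down share only 3, so (2,2) = 3.
Given what's placed, (2,3) must be 1 to fit the 6 across and 4 down.
(1,2) = 12 − 3 = 9 completes the 12 down.
(1,3) = 4 − 1 = 3 completes the 4 down.
(2,1) = 6 − 4 = 2 completes the 6 across.
(1,1) = 13 − 12 = 1 completes the 13 across.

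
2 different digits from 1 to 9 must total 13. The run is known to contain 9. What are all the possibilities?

{4,9}

2 distinct digits from 1–9 sum between 3 and 17.
Keeping only sets containing 9.
Only one set works: {4,9}.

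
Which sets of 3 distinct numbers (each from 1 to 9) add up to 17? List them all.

3 distinct digits from 1–9 sum between 6 and 24.

{1,7,9}; {2,6,9}; {2,7,8}; {3,5,9}; {3,6,8}; {4,5,8}; {4,6,7}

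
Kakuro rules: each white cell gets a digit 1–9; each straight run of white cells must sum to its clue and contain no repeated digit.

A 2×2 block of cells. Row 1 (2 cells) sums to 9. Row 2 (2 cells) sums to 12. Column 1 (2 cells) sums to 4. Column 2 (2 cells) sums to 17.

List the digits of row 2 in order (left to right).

3 9

4 in 2 cells must be {1,3}; 17 in 2 cells must be {8,9}.
The 9 across and the 17 down share only 8, so (1,2) = 8.
The 12 across and the 4 down share only 3, so (2,1) = 3.
(2,2) = 12 − 3 = 9 completes the 12 across.
(1,1) = 9 − 8 = 1 completes the 9 across.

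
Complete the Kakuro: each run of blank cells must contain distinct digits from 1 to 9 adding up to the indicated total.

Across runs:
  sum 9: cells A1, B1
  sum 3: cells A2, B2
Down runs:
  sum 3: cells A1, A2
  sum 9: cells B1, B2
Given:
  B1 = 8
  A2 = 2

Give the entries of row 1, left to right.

3 in 2 cells must be {1,2}.
A1 = 9 − 8 = 1 completes the 9 across.
B2 = 3 − 2 = 1 completes the 3 across.

1, 8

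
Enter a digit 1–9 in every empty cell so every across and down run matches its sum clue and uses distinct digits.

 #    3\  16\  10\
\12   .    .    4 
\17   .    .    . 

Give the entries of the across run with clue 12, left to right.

3 in 2 cells must be {1,2}; 16 in 2 cells must be {7,9}.
R1C2 = 7: the only remaining digit allowed by both the 12 across and the 16 down.
R2C2 = 16 − 7 = 9 completes the 16 down.
R2C3 = 10 − 4 = 6 completes the 10 down.
R1C1 = 12 − 11 = 1 completes the 12 across.
R2C1 = 17 − 15 = 2 completes the 17 across.

1, 7, 4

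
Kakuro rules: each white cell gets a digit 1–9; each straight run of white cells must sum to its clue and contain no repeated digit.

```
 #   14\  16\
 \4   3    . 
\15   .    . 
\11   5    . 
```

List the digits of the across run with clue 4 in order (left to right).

3 1

4 in 2 cells must be {1,3}.
R1C2 = 4 − 3 = 1 completes the 4 across.
R2C1 = 14 − 8 = 6 completes the 14 down.
R2C2 = 15 − 6 = 9 completes the 15 across.
R3C2 = 11 − 5 = 6 completes the 11 across.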